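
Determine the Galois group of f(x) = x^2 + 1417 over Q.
Gal(K/Q) = Z/2Z (cyclic of order 2)

x^2 + 1417 is irreducible over Q since -1417 is not a rational square. The splitting field Q(sqrt(-1417)) has degree 2 over Q, and its unique nontrivial automorphism is sqrt(-1417) ↦ -sqrt(-1417). Hence Gal(Q(sqrt(-1417))/Q) = Z/2Z.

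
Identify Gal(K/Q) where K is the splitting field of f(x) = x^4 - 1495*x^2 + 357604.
Gal(K/Q) = Z/2Z (cyclic of order 2)

f factors as (x^2 - 299)(x^2 - 1196), so the splitting field is K = Q(sqrt(299), sqrt(1196)). The squarefree part of 299 is 299 and the squarefree part of 1196 is also 299, so sqrt(299) and sqrt(1196) are both rational multiples of sqrt(299). Hence Q(sqrt(299)) = Q(sqrt(1196)) = Q(sqrt(299)), and the splitting field collapses to a single degree-2 extension with Galois group Z/2Z.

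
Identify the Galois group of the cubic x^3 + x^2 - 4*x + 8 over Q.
Gal(K/Q) = S_3 (symmetric group of order 6)

Compute the discriminant of x^3 + (1)*x^2 + (-4)*x + (8): Δ = -2064. Since Δ is not a rational square, the Galois group is not contained in A_3; it must be the full S_3 (irreducibility of the cubic rules out anything smaller).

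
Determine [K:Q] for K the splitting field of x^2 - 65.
[K:Q] = 2

The polynomial x^2 - 65 is irreducible over Q since 65 is not a perfect square. Its splitting field is Q(sqrt(65)), which has degree 2 over Q.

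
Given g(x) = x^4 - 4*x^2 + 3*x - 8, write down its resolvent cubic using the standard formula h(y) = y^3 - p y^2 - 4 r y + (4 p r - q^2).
h(y) = y^3 + 4*y^2 + 32*y + 119

Identify coefficients: p = -4, q = 3, r = -8.
Plug into h(y) = y^3 - p y^2 - 4 r y + (4 p r - q^2):
  h(y) = y^3 - (-4) y^2 - 4*(-8) y + (4*(-4)*(-8) - (3)^2)
       = y^3 + (4) y^2 + (32) y + (119).
Simplifying: h(y) = y^3 + 4*y^2 + 32*y + 119.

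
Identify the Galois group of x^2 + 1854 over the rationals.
Gal(K/Q) = Z/2Z (cyclic of order 2)

x^2 + 1854 is irreducible over Q since -1854 is not a rational square. The splitting field Q(sqrt(-1854)) has degree 2 over Q, and its unique nontrivial automorphism is sqrt(-1854) ↦ -sqrt(-1854). Hence Gal(Q(sqrt(-1854))/Q) = Z/2Z.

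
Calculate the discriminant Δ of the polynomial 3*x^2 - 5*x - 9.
Δ = 133

For a quadratic a x^2 + b x + c the discriminant is Δ = b^2 - 4ac = (-5)^2 - 4*(3)*(-9) = 25 - (-108) = 133.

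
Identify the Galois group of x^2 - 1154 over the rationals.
Gal(K/Q) = Z/2Z (cyclic of order 2)

x^2 - 1154 is irreducible over Q since 1154 is not a rational square. The splitting field Q(sqrt(1154)) has degree 2 over Q, and its unique nontrivial automorphism is sqrt(1154) ↦ -sqrt(1154). Hence Gal(Q(sqrt(1154))/Q) = Z/2Z.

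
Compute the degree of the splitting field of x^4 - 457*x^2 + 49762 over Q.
[K:Q] = 4

f factors as (x^2 - 278)(x^2 - 179); the splitting field is K = Q(sqrt(278), sqrt(179)). Since 278, 179, and 49762 are all non-squares in Q, the three subfields Q(sqrt(278)), Q(sqrt(179)), Q(sqrt(49762)) are distinct degree-2 extensions, so [K:Q] = 4 (Klein four Galois group).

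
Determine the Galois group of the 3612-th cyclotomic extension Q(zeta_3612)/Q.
|Gal(Q(zeta_3612)/Q)| = phi(3612) = 1008; group ≅ (Z/3612Z)^* ≅ Z/2Z × Z/2Z × Z/6Z × Z/42Z

The n-th cyclotomic polynomial Φ_3612(x) is the minimal polynomial of zeta_3612 over Q and has degree phi(3612) = 1008. So Q(zeta_3612) is a degree-1008 Galois extension with Galois group (Z/3612Z)^*. By CRT, (Z/3612Z)^* ≅ (Z/4Z)^* × (Z/3Z)^* × (Z/7Z)^* × (Z/43Z)^*. Each prime-power unit group is (Z/4Z)^* ≅ Z/2Z; (Z/3Z)^* ≅ Z/2Z; (Z/7Z)^* ≅ Z/6Z; (Z/43Z)^* ≅ Z/42Z. Hence Gal(Q(zeta_3612)/Q) ≅ Z/2Z × Z/2Z × Z/6Z × Z/42Z.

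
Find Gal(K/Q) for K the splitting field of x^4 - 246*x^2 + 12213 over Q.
Gal(K/Q) = V_4 (Klein four-group, Z/2Z × Z/2Z)

f factors as (x^2 - 177)(x^2 - 69), so the splitting field is K = Q(sqrt(177), sqrt(69)). The elements 177, 69, 12213 are all non-squares in Q, so sqrt(177) and sqrt(69) generate independent quadratic extensions. Thus [K:Q] = 4 and Gal(K/Q) is generated by the two order-2 automorphisms sqrt(177) ↦ -sqrt(177) and sqrt(69) ↦ -sqrt(69), giving V_4.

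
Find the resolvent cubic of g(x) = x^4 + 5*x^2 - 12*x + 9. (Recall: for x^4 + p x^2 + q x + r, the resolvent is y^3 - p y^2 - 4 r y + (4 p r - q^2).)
h(y) = y^3 - 5*y^2 - 36*y + 36

Identify coefficients: p = 5, q = -12, r = 9.
Plug into h(y) = y^3 - p y^2 - 4 r y + (4 p r - q^2):
  h(y) = y^3 - (5) y^2 - 4*(9) y + (4*(5)*(9) - (-12)^2)
       = y^3 + (-5) y^2 + (-36) y + (36).
Simplifying: h(y) = y^3 - 5*y^2 - 36*y + 36.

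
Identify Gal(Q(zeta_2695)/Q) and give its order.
|Gal(Q(zeta_2695)/Q)| = phi(2695) = 1680; group ≅ (Z/2695Z)^* ≅ Z/4Z × Z/10Z × Z/42Z

The n-th cyclotomic polynomial Φ_2695(x) is the minimal polynomial of zeta_2695 over Q and has degree phi(2695) = 1680. So Q(zeta_2695) is a degree-1680 Galois extension with Galois group (Z/2695Z)^*. By CRT, (Z/2695Z)^* ≅ (Z/5Z)^* × (Z/49Z)^* × (Z/11Z)^*. Each prime-power unit group is (Z/5Z)^* ≅ Z/4Z; (Z/49Z)^* ≅ Z/42Z; (Z/11Z)^* ≅ Z/10Z. Hence Gal(Q(zeta_2695)/Q) ≅ Z/4Z × Z/10Z × Z/42Z.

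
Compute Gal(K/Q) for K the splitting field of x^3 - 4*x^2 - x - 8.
Gal(K/Q) = S_3 (symmetric group of order 6)

Compute the discriminant of x^3 + (-4)*x^2 + (-1)*x + (-8): Δ = -4332. Since Δ is not a rational square, the Galois group is not contained in A_3; it must be the full S_3 (irreducibility of the cubic rules out anything smaller).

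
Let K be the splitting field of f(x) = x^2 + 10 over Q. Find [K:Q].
[K:Q] = 2

The discriminant of x^2 + (0)*x + (10) is b^2 - 4c = 0 - (40) = -40. Since -40 is not a perfect square in Q, the polynomial is irreducible over Q. Its two roots generate a degree-2 extension, so [K:Q] = 2.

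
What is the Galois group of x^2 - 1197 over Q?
Gal(K/Q) = Z/2Z (cyclic of order 2)

x^2 - 1197 is irreducible over Q since 1197 is not a rational square. The splitting field Q(sqrt(1197)) has degree 2 over Q, and its unique nontrivial automorphism is sqrt(1197) ↦ -sqrt(1197). Hence Gal(Q(sqrt(1197))/Q) = Z/2Z.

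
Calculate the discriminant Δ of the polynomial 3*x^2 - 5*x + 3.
Δ = -11

For a quadratic a x^2 + b x + c the discriminant is Δ = b^2 - 4ac = (-5)^2 - 4*(3)*(3) = 25 - (36) = -11.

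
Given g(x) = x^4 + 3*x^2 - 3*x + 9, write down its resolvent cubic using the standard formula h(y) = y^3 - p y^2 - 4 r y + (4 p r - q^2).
h(y) = y^3 - 3*y^2 - 36*y + 99

Identify coefficients: p = 3, q = -3, r = 9.
Plug into h(y) = y^3 - p y^2 - 4 r y + (4 p r - q^2):
  h(y) = y^3 - (3) y^2 - 4*(9) y + (4*(3)*(9) - (-3)^2)
       = y^3 + (-3) y^2 + (-36) y + (99).
Simplifying: h(y) = y^3 - 3*y^2 - 36*y + 99.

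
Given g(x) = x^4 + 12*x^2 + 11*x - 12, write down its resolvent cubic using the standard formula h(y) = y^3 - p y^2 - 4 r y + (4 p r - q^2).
h(y) = y^3 - 12*y^2 + 48*y - 697

Identify coefficients: p = 12, q = 11, r = -12.
Plug into h(y) = y^3 - p y^2 - 4 r y + (4 p r - q^2):
  h(y) = y^3 - (12) y^2 - 4*(-12) y + (4*(12)*(-12) - (11)^2)
       = y^3 + (-12) y^2 + (48) y + (-697).
Simplifying: h(y) = y^3 - 12*y^2 + 48*y - 697.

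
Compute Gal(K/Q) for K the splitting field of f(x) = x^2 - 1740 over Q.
Gal(K/Q) = Z/2Z (cyclic of order 2)

x^2 - 1740 is irreducible over Q since 1740 is not a rational square. The splitting field Q(sqrt(1740)) has degree 2 over Q, and its unique nontrivial automorphism is sqrt(1740) ↦ -sqrt(1740). Hence Gal(Q(sqrt(1740))/Q) = Z/2Z.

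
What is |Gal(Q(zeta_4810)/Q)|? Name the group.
|Gal(Q(zeta_4810)/Q)| = phi(4810) = 1728; group ≅ (Z/4810Z)^* ≅ Z/4Z × Z/12Z × Z/36Z

The n-th cyclotomic polynomial Φ_4810(x) is the minimal polynomial of zeta_4810 over Q and has degree phi(4810) = 1728. So Q(zeta_4810) is a degree-1728 Galois extension with Galois group (Z/4810Z)^*. By CRT, (Z/4810Z)^* ≅ (Z/2Z)^* × (Z/5Z)^* × (Z/13Z)^* × (Z/37Z)^*. Each prime-power unit group is (Z/2Z)^* ≅ trivial group (order 1); (Z/5Z)^* ≅ Z/4Z; (Z/13Z)^* ≅ Z/12Z; (Z/37Z)^* ≅ Z/36Z. Hence Gal(Q(zeta_4810)/Q) ≅ Z/4Z × Z/12Z × Z/36Z.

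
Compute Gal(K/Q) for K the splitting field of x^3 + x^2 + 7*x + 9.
Gal(K/Q) = S_3 (symmetric group of order 6)

Compute the discriminant of x^3 + (1)*x^2 + (7)*x + (9): Δ = -2412. Since Δ is not a rational square, the Galois group is not contained in A_3; it must be the full S_3 (irreducibility of the cubic rules out anything smaller).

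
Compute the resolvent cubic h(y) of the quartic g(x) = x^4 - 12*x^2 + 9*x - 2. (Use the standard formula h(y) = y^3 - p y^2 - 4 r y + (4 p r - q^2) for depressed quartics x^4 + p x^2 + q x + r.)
h(y) = y^3 + 12*y^2 + 8*y + 15

Identify coefficients: p = -12, q = 9, r = -2.
Plug into h(y) = y^3 - p y^2 - 4 r y + (4 p r - q^2):
  h(y) = y^3 - (-12) y^2 - 4*(-2) y + (4*(-12)*(-2) - (9)^2)
       = y^3 + (12) y^2 + (8) y + (15).
Simplifying: h(y) = y^3 + 12*y^2 + 8*y + 15.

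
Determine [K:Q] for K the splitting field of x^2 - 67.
[K:Q] = 2

The polynomial x^2 - 67 is irreducible over Q since 67 is not a perfect square. Its splitting field is Q(sqrt(67)), which has degree 2 over Q.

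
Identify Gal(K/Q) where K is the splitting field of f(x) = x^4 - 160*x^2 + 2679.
Gal(K/Q) = V_4 (Klein four-group, Z/2Z × Z/2Z)

f factors as (x^2 - 19)(x^2 - 141), so the splitting field is K = Q(sqrt(19), sqrt(141)). The elements 19, 141, 2679 are all non-squares in Q, so sqrt(19) and sqrt(141) generate independent quadratic extensions. Thus [K:Q] = 4 and Gal(K/Q) is generated by the two order-2 automorphisms sqrt(19) ↦ -sqrt(19) and sqrt(141) ↦ -sqrt(141), giving V_4.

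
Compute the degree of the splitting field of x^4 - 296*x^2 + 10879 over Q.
[K:Q] = 4

f factors as (x^2 - 43)(x^2 - 253); the splitting field is K = Q(sqrt(43), sqrt(253)). Since 43, 253, and 10879 are all non-squares in Q, the three subfields Q(sqrt(43)), Q(sqrt(253)), Q(sqrt(10879)) are distinct degree-2 extensions, so [K:Q] = 4 (Klein four Galois group).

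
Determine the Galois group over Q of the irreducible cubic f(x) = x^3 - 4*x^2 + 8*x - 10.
Gal(K/Q) = S_3 (symmetric group of order 6)

Compute the discriminant of x^3 + (-4)*x^2 + (8)*x + (-10): Δ = -524. Since Δ is not a rational square, the Galois group is not contained in A_3; it must be the full S_3 (irreducibility of the cubic rules out anything smaller).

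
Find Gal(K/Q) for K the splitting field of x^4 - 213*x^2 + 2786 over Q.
Gal(K/Q) = V_4 (Klein four-group, Z/2Z × Z/2Z)

f factors as (x^2 - 14)(x^2 - 199), so the splitting field is K = Q(sqrt(14), sqrt(199)). The elements 14, 199, 2786 are all non-squares in Q, so sqrt(14) and sqrt(199) generate independent quadratic extensions. Thus [K:Q] = 4 and Gal(K/Q) is generated by the two order-2 automorphisms sqrt(14) ↦ -sqrt(14) and sqrt(199) ↦ -sqrt(199), giving V_4.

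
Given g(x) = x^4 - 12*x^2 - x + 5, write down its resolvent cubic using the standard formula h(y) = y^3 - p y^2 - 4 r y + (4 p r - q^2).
h(y) = y^3 + 12*y^2 - 20*y - 241

Identify coefficients: p = -12, q = -1, r = 5.
Plug into h(y) = y^3 - p y^2 - 4 r y + (4 p r - q^2):
  h(y) = y^3 - (-12) y^2 - 4*(5) y + (4*(-12)*(5) - (-1)^2)
       = y^3 + (12) y^2 + (-20) y + (-241).
Simplifying: h(y) = y^3 + 12*y^2 - 20*y - 241.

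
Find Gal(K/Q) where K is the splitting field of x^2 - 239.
Gal(K/Q) = Z/2Z (cyclic of order 2)

x^2 - 239 is irreducible over Q since 239 is not a rational square. The splitting field Q(sqrt(239)) has degree 2 over Q, and its unique nontrivial automorphism is sqrt(239) ↦ -sqrt(239). Hence Gal(Q(sqrt(239))/Q) = Z/2Z.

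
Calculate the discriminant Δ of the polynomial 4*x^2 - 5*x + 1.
Δ = 9

For a quadratic a x^2 + b x + c the discriminant is Δ = b^2 - 4ac = (-5)^2 - 4*(4)*(1) = 25 - (16) = 9.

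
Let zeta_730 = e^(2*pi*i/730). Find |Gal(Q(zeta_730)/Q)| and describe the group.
|Gal(Q(zeta_730)/Q)| = phi(730) = 288; group ≅ (Z/730Z)^* ≅ Z/4Z × Z/72Z

The n-th cyclotomic polynomial Φ_730(x) is the minimal polynomial of zeta_730 over Q and has degree phi(730) = 288. So Q(zeta_730) is a degree-288 Galois extension with Galois group (Z/730Z)^*. By CRT, (Z/730Z)^* ≅ (Z/2Z)^* × (Z/5Z)^* × (Z/73Z)^*. Each prime-power unit group is (Z/2Z)^* ≅ trivial group (order 1); (Z/5Z)^* ≅ Z/4Z; (Z/73Z)^* ≅ Z/72Z. Hence Gal(Q(zeta_730)/Q) ≅ Z/4Z × Z/72Z.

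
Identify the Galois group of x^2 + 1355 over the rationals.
Gal(K/Q) = Z/2Z (cyclic of order 2)

x^2 + 1355 is irreducible over Q since -1355 is not a rational square. The splitting field Q(sqrt(-1355)) has degree 2 over Q, and its unique nontrivial automorphism is sqrt(-1355) ↦ -sqrt(-1355). Hence Gal(Q(sqrt(-1355))/Q) = Z/2Z.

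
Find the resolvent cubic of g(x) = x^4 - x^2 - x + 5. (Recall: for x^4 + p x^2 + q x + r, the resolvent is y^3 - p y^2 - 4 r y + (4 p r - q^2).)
h(y) = y^3 + y^2 - 20*y - 21

Identify coefficients: p = -1, q = -1, r = 5.
Plug into h(y) = y^3 - p y^2 - 4 r y + (4 p r - q^2):
  h(y) = y^3 - (-1) y^2 - 4*(5) y + (4*(-1)*(5) - (-1)^2)
       = y^3 + (1) y^2 + (-20) y + (-21).
Simplifying: h(y) = y^3 + y^2 - 20*y - 21.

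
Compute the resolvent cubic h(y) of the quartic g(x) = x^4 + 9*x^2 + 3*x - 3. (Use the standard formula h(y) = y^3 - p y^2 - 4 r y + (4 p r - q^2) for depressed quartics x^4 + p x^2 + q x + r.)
h(y) = y^3 - 9*y^2 + 12*y - 117

Identify coefficients: p = 9, q = 3, r = -3.
Plug into h(y) = y^3 - p y^2 - 4 r y + (4 p r - q^2):
  h(y) = y^3 - (9) y^2 - 4*(-3) y + (4*(9)*(-3) - (3)^2)
       = y^3 + (-9) y^2 + (12) y + (-117).
Simplifying: h(y) = y^3 - 9*y^2 + 12*y - 117.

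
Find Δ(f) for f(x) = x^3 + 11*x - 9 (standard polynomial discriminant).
Δ = -7511

For a depressed cubic x^3 + p x + q the discriminant is Δ = -4 p^3 - 27 q^2 = -4*(11)^3 - 27*(-9)^2 = -5324 - 2187 = -7511.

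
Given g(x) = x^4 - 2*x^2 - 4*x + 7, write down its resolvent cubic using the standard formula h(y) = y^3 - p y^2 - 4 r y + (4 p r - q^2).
h(y) = y^3 + 2*y^2 - 28*y - 72

Identify coefficients: p = -2, q = -4, r = 7.
Plug into h(y) = y^3 - p y^2 - 4 r y + (4 p r - q^2):
  h(y) = y^3 - (-2) y^2 - 4*(7) y + (4*(-2)*(7) - (-4)^2)
       = y^3 + (2) y^2 + (-28) y + (-72).
Simplifying: h(y) = y^3 + 2*y^2 - 28*y - 72.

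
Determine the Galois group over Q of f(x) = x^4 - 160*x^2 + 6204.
Gal(K/Q) = V_4 (Klein four-group, Z/2Z × Z/2Z)

f factors as (x^2 - 94)(x^2 - 66), so the splitting field is K = Q(sqrt(94), sqrt(66)). The elements 94, 66, 6204 are all non-squares in Q, so sqrt(94) and sqrt(66) generate independent quadratic extensions. Thus [K:Q] = 4 and Gal(K/Q) is generated by the two order-2 automorphisms sqrt(94) ↦ -sqrt(94) and sqrt(66) ↦ -sqrt(66), giving V_4.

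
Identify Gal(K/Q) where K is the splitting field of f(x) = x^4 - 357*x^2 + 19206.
Gal(K/Q) = V_4 (Klein four-group, Z/2Z × Z/2Z)

f factors as (x^2 - 291)(x^2 - 66), so the splitting field is K = Q(sqrt(291), sqrt(66)). The elements 291, 66, 19206 are all non-squares in Q, so sqrt(291) and sqrt(66) generate independent quadratic extensions. Thus [K:Q] = 4 and Gal(K/Q) is generated by the two order-2 automorphisms sqrt(291) ↦ -sqrt(291) and sqrt(66) ↦ -sqrt(66), giving V_4.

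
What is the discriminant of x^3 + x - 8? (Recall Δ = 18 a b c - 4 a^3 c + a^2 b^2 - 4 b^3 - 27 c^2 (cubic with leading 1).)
Δ = -1732

For x^3 + a x^2 + b x + c the discriminant is Δ = 18 a b c - 4 a^3 c + a^2 b^2 - 4 b^3 - 27 c^2.
Plug a = 0, b = 1, c = -8:
  18*(0)*(1)*(-8) - 4*(0)^3*(-8) + (0)^2*(1)^2 - 4*(1)^3 - 27*(-8)^2
  = 0 + (0) + 0 + (-4) + (-1728)
  = -1732.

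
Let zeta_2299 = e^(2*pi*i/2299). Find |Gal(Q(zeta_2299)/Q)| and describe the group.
|Gal(Q(zeta_2299)/Q)| = phi(2299) = 1980; group ≅ (Z/2299Z)^* ≅ Z/18Z × Z/110Z

The n-th cyclotomic polynomial Φ_2299(x) is the minimal polynomial of zeta_2299 over Q and has degree phi(2299) = 1980. So Q(zeta_2299) is a degree-1980 Galois extension with Galois group (Z/2299Z)^*. By CRT, (Z/2299Z)^* ≅ (Z/121Z)^* × (Z/19Z)^*. Each prime-power unit group is (Z/121Z)^* ≅ Z/110Z; (Z/19Z)^* ≅ Z/18Z. Hence Gal(Q(zeta_2299)/Q) ≅ Z/18Z × Z/110Z.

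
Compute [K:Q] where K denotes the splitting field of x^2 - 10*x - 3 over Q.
[K:Q] = 2

The discriminant of x^2 + (-10)*x + (-3) is b^2 - 4c = 100 - (-12) = 112. Since 112 is not a perfect square in Q, the polynomial is irreducible over Q. Its two roots generate a degree-2 extension, so [K:Q] = 2.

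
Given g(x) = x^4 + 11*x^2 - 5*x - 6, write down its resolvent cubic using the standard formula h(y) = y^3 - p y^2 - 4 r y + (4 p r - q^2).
h(y) = y^3 - 11*y^2 + 24*y - 289

Identify coefficients: p = 11, q = -5, r = -6.
Plug into h(y) = y^3 - p y^2 - 4 r y + (4 p r - q^2):
  h(y) = y^3 - (11) y^2 - 4*(-6) y + (4*(11)*(-6) - (-5)^2)
       = y^3 + (-11) y^2 + (24) y + (-289).
Simplifying: h(y) = y^3 - 11*y^2 + 24*y - 289.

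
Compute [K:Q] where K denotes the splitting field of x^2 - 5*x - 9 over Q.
[K:Q] = 2

The discriminant of x^2 + (-5)*x + (-9) is b^2 - 4c = 25 - (-36) = 61. Since 61 is not a perfect square in Q, the polynomial is irreducible over Q. Its two roots generate a degree-2 extension, so [K:Q] = 2.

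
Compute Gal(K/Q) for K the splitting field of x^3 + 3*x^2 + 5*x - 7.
Gal(K/Q) = S_3 (symmetric group of order 6)

Compute the discriminant of x^3 + (3)*x^2 + (5)*x + (-7): Δ = -2732. Since Δ is not a rational square, the Galois group is not contained in A_3; it must be the full S_3 (irreducibility of the cubic rules out anything smaller).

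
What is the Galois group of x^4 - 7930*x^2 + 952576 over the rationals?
Gal(K/Q) = Z/2Z (cyclic of order 2)

f factors as (x^2 - 7808)(x^2 - 122), so the splitting field is K = Q(sqrt(7808), sqrt(122)). The squarefree part of 7808 is 122 and the squarefree part of 122 is also 122, so sqrt(7808) and sqrt(122) are both rational multiples of sqrt(122). Hence Q(sqrt(7808)) = Q(sqrt(122)) = Q(sqrt(122)), and the splitting field collapses to a single degree-2 extension with Galois group Z/2Z.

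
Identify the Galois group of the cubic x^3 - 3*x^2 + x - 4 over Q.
Gal(K/Q) = S_3 (symmetric group of order 6)

Compute the discriminant of x^3 + (-3)*x^2 + (1)*x + (-4): Δ = -643. Since Δ is not a rational square, the Galois group is not contained in A_3; it must be the full S_3 (irreducibility of the cubic rules out anything smaller).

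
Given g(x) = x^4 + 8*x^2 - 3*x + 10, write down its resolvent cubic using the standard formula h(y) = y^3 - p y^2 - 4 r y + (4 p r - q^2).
h(y) = y^3 - 8*y^2 - 40*y + 311

Identify coefficients: p = 8, q = -3, r = 10.
Plug into h(y) = y^3 - p y^2 - 4 r y + (4 p r - q^2):
  h(y) = y^3 - (8) y^2 - 4*(10) y + (4*(8)*(10) - (-3)^2)
       = y^3 + (-8) y^2 + (-40) y + (311).
Simplifying: h(y) = y^3 - 8*y^2 - 40*y + 311.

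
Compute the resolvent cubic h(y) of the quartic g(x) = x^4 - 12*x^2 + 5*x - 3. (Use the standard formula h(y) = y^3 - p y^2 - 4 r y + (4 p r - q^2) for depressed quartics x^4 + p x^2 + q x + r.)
h(y) = y^3 + 12*y^2 + 12*y + 119

Identify coefficients: p = -12, q = 5, r = -3.
Plug into h(y) = y^3 - p y^2 - 4 r y + (4 p r - q^2):
  h(y) = y^3 - (-12) y^2 - 4*(-3) y + (4*(-12)*(-3) - (5)^2)
       = y^3 + (12) y^2 + (12) y + (119).
Simplifying: h(y) = y^3 + 12*y^2 + 12*y + 119.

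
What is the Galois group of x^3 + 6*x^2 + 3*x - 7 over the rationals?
Gal(K/Q) = S_3 (symmetric group of order 6)

Compute the discriminant of x^3 + (6)*x^2 + (3)*x + (-7): Δ = 2673. Since Δ is not a rational square, the Galois group is not contained in A_3; it must be the full S_3 (irreducibility of the cubic rules out anything smaller).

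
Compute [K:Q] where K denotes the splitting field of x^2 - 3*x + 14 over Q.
[K:Q] = 2

The discriminant of x^2 + (-3)*x + (14) is b^2 - 4c = 9 - (56) = -47. Since -47 is not a perfect square in Q, the polynomial is irreducible over Q. Its two roots generate a degree-2 extension, so [K:Q] = 2.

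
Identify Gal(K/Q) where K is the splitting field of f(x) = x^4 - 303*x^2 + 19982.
Gal(K/Q) = V_4 (Klein four-group, Z/2Z × Z/2Z)

f factors as (x^2 - 206)(x^2 - 97), so the splitting field is K = Q(sqrt(206), sqrt(97)). The elements 206, 97, 19982 are all non-squares in Q, so sqrt(206) and sqrt(97) generate independent quadratic extensions. Thus [K:Q] = 4 and Gal(K/Q) is generated by the two order-2 automorphisms sqrt(206) ↦ -sqrt(206) and sqrt(97) ↦ -sqrt(97), giving V_4.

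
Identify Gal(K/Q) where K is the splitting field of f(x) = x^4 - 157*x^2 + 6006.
Gal(K/Q) = V_4 (Klein four-group, Z/2Z × Z/2Z)

f factors as (x^2 - 66)(x^2 - 91), so the splitting field is K = Q(sqrt(66), sqrt(91)). The elements 66, 91, 6006 are all non-squares in Q, so sqrt(66) and sqrt(91) generate independent quadratic extensions. Thus [K:Q] = 4 and Gal(K/Q) is generated by the two order-2 automorphisms sqrt(66) ↦ -sqrt(66) and sqrt(91) ↦ -sqrt(91), giving V_4.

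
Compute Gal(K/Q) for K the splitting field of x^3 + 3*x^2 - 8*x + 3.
Gal(K/Q) = S_3 (symmetric group of order 6)

Compute the discriminant of x^3 + (3)*x^2 + (-8)*x + (3): Δ = 761. Since Δ is not a rational square, the Galois group is not contained in A_3; it must be the full S_3 (irreducibility of the cubic rules out anything smaller).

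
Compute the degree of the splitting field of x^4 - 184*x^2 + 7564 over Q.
[K:Q] = 4

f factors as (x^2 - 62)(x^2 - 122); the splitting field is K = Q(sqrt(62), sqrt(122)). Since 62, 122, and 7564 are all non-squares in Q, the three subfields Q(sqrt(62)), Q(sqrt(122)), Q(sqrt(7564)) are distinct degree-2 extensions, so [K:Q] = 4 (Klein four Galois group).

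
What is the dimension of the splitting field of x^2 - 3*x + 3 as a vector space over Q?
[K:Q] = 2

The discriminant of x^2 + (-3)*x + (3) is b^2 - 4c = 9 - (12) = -3. Since -3 is not a perfect square in Q, the polynomial is irreducible over Q. Its two roots generate a degree-2 extension, so [K:Q] = 2.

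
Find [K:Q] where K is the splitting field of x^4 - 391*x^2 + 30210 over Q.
[K:Q] = 4

f factors as (x^2 - 106)(x^2 - 285); the splitting field is K = Q(sqrt(106), sqrt(285)). Since 106, 285, and 30210 are all non-squares in Q, the three subfields Q(sqrt(106)), Q(sqrt(285)), Q(sqrt(30210)) are distinct degree-2 extensions, so [K:Q] = 4 (Klein four Galois group).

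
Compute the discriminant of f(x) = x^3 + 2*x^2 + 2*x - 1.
Δ = -83

For x^3 + a x^2 + b x + c the discriminant is Δ = 18 a b c - 4 a^3 c + a^2 b^2 - 4 b^3 - 27 c^2.
Plug a = 2, b = 2, c = -1:
  18*(2)*(2)*(-1) - 4*(2)^3*(-1) + (2)^2*(2)^2 - 4*(2)^3 - 27*(-1)^2
  = -72 + (32) + 16 + (-32) + (-27)
  = -83.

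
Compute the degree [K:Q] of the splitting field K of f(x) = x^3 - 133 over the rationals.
[K:Q] = 6

x^3 - 133 has one real root r = 133^(1/3) and two complex roots r*zeta_3, r*zeta_3^2 where zeta_3 = e^(2*pi*i/3). The splitting field is Q(r, zeta_3). [Q(r):Q] = 3 and [Q(zeta_3):Q] = 2 with gcd = 1, so [Q(r, zeta_3):Q] = 3 * 2 = 6.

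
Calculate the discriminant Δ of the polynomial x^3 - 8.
Δ = -1728

For x^3 + a x^2 + b x + c the discriminant is Δ = 18 a b c - 4 a^3 c + a^2 b^2 - 4 b^3 - 27 c^2.
Plug a = 0, b = 0, c = -8:
  18*(0)*(0)*(-8) - 4*(0)^3*(-8) + (0)^2*(0)^2 - 4*(0)^3 - 27*(-8)^2
  = 0 + (0) + 0 + (0) + (-1728)
  = -1728.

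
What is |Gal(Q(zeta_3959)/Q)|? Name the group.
|Gal(Q(zeta_3959)/Q)| = phi(3959) = 3816; group ≅ (Z/3959Z)^* ≅ Z/36Z × Z/106Z

The n-th cyclotomic polynomial Φ_3959(x) is the minimal polynomial of zeta_3959 over Q and has degree phi(3959) = 3816. So Q(zeta_3959) is a degree-3816 Galois extension with Galois group (Z/3959Z)^*. By CRT, (Z/3959Z)^* ≅ (Z/37Z)^* × (Z/107Z)^*. Each prime-power unit group is (Z/37Z)^* ≅ Z/36Z; (Z/107Z)^* ≅ Z/106Z. Hence Gal(Q(zeta_3959)/Q) ≅ Z/36Z × Z/106Z.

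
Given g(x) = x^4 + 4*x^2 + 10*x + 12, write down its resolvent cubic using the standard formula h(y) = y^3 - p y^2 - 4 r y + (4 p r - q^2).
h(y) = y^3 - 4*y^2 - 48*y + 92

Identify coefficients: p = 4, q = 10, r = 12.
Plug into h(y) = y^3 - p y^2 - 4 r y + (4 p r - q^2):
  h(y) = y^3 - (4) y^2 - 4*(12) y + (4*(4)*(12) - (10)^2)
       = y^3 + (-4) y^2 + (-48) y + (92).
Simplifying: h(y) = y^3 - 4*y^2 - 48*y + 92.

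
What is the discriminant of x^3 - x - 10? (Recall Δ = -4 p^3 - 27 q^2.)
Δ = -2696

For a depressed cubic x^3 + p x + q the discriminant is Δ = -4 p^3 - 27 q^2 = -4*(-1)^3 - 27*(-10)^2 = 4 - 2700 = -2696.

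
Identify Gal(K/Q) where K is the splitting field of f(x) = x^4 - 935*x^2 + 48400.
Gal(K/Q) = Z/2Z (cyclic of order 2)

f factors as (x^2 - 55)(x^2 - 880), so the splitting field is K = Q(sqrt(55), sqrt(880)). The squarefree part of 55 is 55 and the squarefree part of 880 is also 55, so sqrt(55) and sqrt(880) are both rational multiples of sqrt(55). Hence Q(sqrt(55)) = Q(sqrt(880)) = Q(sqrt(55)), and the splitting field collapses to a single degree-2 extension with Galois group Z/2Z.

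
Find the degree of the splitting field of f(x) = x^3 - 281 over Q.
[K:Q] = 6

x^3 - 281 has one real root r = 281^(1/3) and two complex roots r*zeta_3, r*zeta_3^2 where zeta_3 = e^(2*pi*i/3). The splitting field is Q(r, zeta_3). [Q(r):Q] = 3 and [Q(zeta_3):Q] = 2 with gcd = 1, so [Q(r, zeta_3):Q] = 3 * 2 = 6.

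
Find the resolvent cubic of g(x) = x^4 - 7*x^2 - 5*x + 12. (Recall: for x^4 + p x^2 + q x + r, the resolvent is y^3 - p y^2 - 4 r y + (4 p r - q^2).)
h(y) = y^3 + 7*y^2 - 48*y - 361

Identify coefficients: p = -7, q = -5, r = 12.
Plug into h(y) = y^3 - p y^2 - 4 r y + (4 p r - q^2):
  h(y) = y^3 - (-7) y^2 - 4*(12) y + (4*(-7)*(12) - (-5)^2)
       = y^3 + (7) y^2 + (-48) y + (-361).
Simplifying: h(y) = y^3 + 7*y^2 - 48*y - 361.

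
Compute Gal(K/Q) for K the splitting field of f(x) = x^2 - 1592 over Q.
Gal(K/Q) = Z/2Z (cyclic of order 2)

x^2 - 1592 is irreducible over Q since 1592 is not a rational square. The splitting field Q(sqrt(1592)) has degree 2 over Q, and its unique nontrivial automorphism is sqrt(1592) ↦ -sqrt(1592). Hence Gal(Q(sqrt(1592))/Q) = Z/2Z.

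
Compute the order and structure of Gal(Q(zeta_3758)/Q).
|Gal(Q(zeta_3758)/Q)| = phi(3758) = 1878; group ≅ (Z/3758Z)^* ≅ Z/1878Z

The n-th cyclotomic polynomial Φ_3758(x) is the minimal polynomial of zeta_3758 over Q and has degree phi(3758) = 1878. So Q(zeta_3758) is a degree-1878 Galois extension with Galois group (Z/3758Z)^*. By CRT, (Z/3758Z)^* ≅ (Z/2Z)^* × (Z/1879Z)^*. Each prime-power unit group is (Z/2Z)^* ≅ trivial group (order 1); (Z/1879Z)^* ≅ Z/1878Z. Hence Gal(Q(zeta_3758)/Q) ≅ Z/1878Z.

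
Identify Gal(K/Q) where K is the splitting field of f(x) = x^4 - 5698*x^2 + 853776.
Gal(K/Q) = Z/2Z (cyclic of order 2)

f factors as (x^2 - 154)(x^2 - 5544), so the splitting field is K = Q(sqrt(154), sqrt(5544)). The squarefree part of 154 is 154 and the squarefree part of 5544 is also 154, so sqrt(154) and sqrt(5544) are both rational multiples of sqrt(154). Hence Q(sqrt(154)) = Q(sqrt(5544)) = Q(sqrt(154)), and the splitting field collapses to a single degree-2 extension with Galois group Z/2Z.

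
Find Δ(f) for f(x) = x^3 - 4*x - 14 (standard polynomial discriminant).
Δ = -5036

For a depressed cubic x^3 + p x + q the discriminant is Δ = -4 p^3 - 27 q^2 = -4*(-4)^3 - 27*(-14)^2 = 256 - 5292 = -5036.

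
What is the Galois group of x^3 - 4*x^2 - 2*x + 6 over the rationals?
Gal(K/Q) = S_3 (symmetric group of order 6)

Compute the discriminant of x^3 + (-4)*x^2 + (-2)*x + (6): Δ = 1524. Since Δ is not a rational square, the Galois group is not contained in A_3; it must be the full S_3 (irreducibility of the cubic rules out anything smaller).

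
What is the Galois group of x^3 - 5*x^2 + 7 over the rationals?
Gal(K/Q) = S_3 (symmetric group of order 6)

Compute the discriminant of x^3 + (-5)*x^2 + (0)*x + (7): Δ = 2177. Since Δ is not a rational square, the Galois group is not contained in A_3; it must be the full S_3 (irreducibility of the cubic rules out anything smaller).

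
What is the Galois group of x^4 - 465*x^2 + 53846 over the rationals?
Gal(K/Q) = V_4 (Klein four-group, Z/2Z × Z/2Z)

f factors as (x^2 - 247)(x^2 - 218), so the splitting field is K = Q(sqrt(247), sqrt(218)). The elements 247, 218, 53846 are all non-squares in Q, so sqrt(247) and sqrt(218) generate independent quadratic extensions. Thus [K:Q] = 4 and Gal(K/Q) is generated by the two order-2 automorphisms sqrt(247) ↦ -sqrt(247) and sqrt(218) ↦ -sqrt(218), giving V_4.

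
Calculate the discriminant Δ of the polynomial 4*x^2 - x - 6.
Δ = 97

For a quadratic a x^2 + b x + c the discriminant is Δ = b^2 - 4ac = (-1)^2 - 4*(4)*(-6) = 1 - (-96) = 97.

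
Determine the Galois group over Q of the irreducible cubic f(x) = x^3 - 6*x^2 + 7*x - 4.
Gal(K/Q) = S_3 (symmetric group of order 6)

Compute the discriminant of x^3 + (-6)*x^2 + (7)*x + (-4): Δ = -472. Since Δ is not a rational square, the Galois group is not contained in A_3; it must be the full S_3 (irreducibility of the cubic rules out anything smaller).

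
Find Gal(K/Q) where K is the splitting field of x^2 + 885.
Gal(K/Q) = Z/2Z (cyclic of order 2)

x^2 + 885 is irreducible over Q since -885 is not a rational square. The splitting field Q(sqrt(-885)) has degree 2 over Q, and its unique nontrivial automorphism is sqrt(-885) ↦ -sqrt(-885). Hence Gal(Q(sqrt(-885))/Q) = Z/2Z.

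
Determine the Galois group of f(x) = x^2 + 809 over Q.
Gal(K/Q) = Z/2Z (cyclic of order 2)

x^2 + 809 is irreducible over Q since -809 is not a rational square. The splitting field Q(sqrt(-809)) has degree 2 over Q, and its unique nontrivial automorphism is sqrt(-809) ↦ -sqrt(-809). Hence Gal(Q(sqrt(-809))/Q) = Z/2Z.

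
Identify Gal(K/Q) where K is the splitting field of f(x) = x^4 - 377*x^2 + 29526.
Gal(K/Q) = V_4 (Klein four-group, Z/2Z × Z/2Z)

f factors as (x^2 - 111)(x^2 - 266), so the splitting field is K = Q(sqrt(111), sqrt(266)). The elements 111, 266, 29526 are all non-squares in Q, so sqrt(111) and sqrt(266) generate independent quadratic extensions. Thus [K:Q] = 4 and Gal(K/Q) is generated by the two order-2 automorphisms sqrt(111) ↦ -sqrt(111) and sqrt(266) ↦ -sqrt(266), giving V_4.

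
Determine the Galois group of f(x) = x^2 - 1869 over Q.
Gal(K/Q) = Z/2Z (cyclic of order 2)

x^2 - 1869 is irreducible over Q since 1869 is not a rational square. The splitting field Q(sqrt(1869)) has degree 2 over Q, and its unique nontrivial automorphism is sqrt(1869) ↦ -sqrt(1869). Hence Gal(Q(sqrt(1869))/Q) = Z/2Z.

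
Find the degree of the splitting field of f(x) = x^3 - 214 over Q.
[K:Q] = 6

x^3 - 214 has one real root r = 214^(1/3) and two complex roots r*zeta_3, r*zeta_3^2 where zeta_3 = e^(2*pi*i/3). The splitting field is Q(r, zeta_3). [Q(r):Q] = 3 and [Q(zeta_3):Q] = 2 with gcd = 1, so [Q(r, zeta_3):Q] = 3 * 2 = 6.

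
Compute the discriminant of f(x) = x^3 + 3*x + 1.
Δ = -135

For a depressed cubic x^3 + p x + q the discriminant is Δ = -4 p^3 - 27 q^2 = -4*(3)^3 - 27*(1)^2 = -108 - 27 = -135.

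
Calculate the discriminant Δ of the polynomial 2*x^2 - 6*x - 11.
Δ = 124

For a quadratic a x^2 + b x + c the discriminant is Δ = b^2 - 4ac = (-6)^2 - 4*(2)*(-11) = 36 - (-88) = 124.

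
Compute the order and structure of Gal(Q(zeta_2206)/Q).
|Gal(Q(zeta_2206)/Q)| = phi(2206) = 1102; group ≅ (Z/2206Z)^* ≅ Z/1102Z

The n-th cyclotomic polynomial Φ_2206(x) is the minimal polynomial of zeta_2206 over Q and has degree phi(2206) = 1102. So Q(zeta_2206) is a degree-1102 Galois extension with Galois group (Z/2206Z)^*. By CRT, (Z/2206Z)^* ≅ (Z/2Z)^* × (Z/1103Z)^*. Each prime-power unit group is (Z/2Z)^* ≅ trivial group (order 1); (Z/1103Z)^* ≅ Z/1102Z. Hence Gal(Q(zeta_2206)/Q) ≅ Z/1102Z.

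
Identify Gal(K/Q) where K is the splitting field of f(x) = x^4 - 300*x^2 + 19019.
Gal(K/Q) = V_4 (Klein four-group, Z/2Z × Z/2Z)

f factors as (x^2 - 91)(x^2 - 209), so the splitting field is K = Q(sqrt(91), sqrt(209)). The elements 91, 209, 19019 are all non-squares in Q, so sqrt(91) and sqrt(209) generate independent quadratic extensions. Thus [K:Q] = 4 and Gal(K/Q) is generated by the two order-2 automorphisms sqrt(91) ↦ -sqrt(91) and sqrt(209) ↦ -sqrt(209), giving V_4.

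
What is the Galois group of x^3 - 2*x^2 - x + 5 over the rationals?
Gal(K/Q) = S_3 (symmetric group of order 6)

Compute the discriminant of x^3 + (-2)*x^2 + (-1)*x + (5): Δ = -327. Since Δ is not a rational square, the Galois group is not contained in A_3; it must be the full S_3 (irreducibility of the cubic rules out anything smaller).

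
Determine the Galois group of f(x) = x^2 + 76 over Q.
Gal(K/Q) = Z/2Z (cyclic of order 2)

x^2 + 76 is irreducible over Q since -76 is not a rational square. The splitting field Q(sqrt(-76)) has degree 2 over Q, and its unique nontrivial automorphism is sqrt(-76) ↦ -sqrt(-76). Hence Gal(Q(sqrt(-76))/Q) = Z/2Z.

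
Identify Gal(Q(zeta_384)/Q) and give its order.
|Gal(Q(zeta_384)/Q)| = phi(384) = 128; group ≅ (Z/384Z)^* ≅ Z/2Z × Z/2Z × Z/32Z

The n-th cyclotomic polynomial Φ_384(x) is the minimal polynomial of zeta_384 over Q and has degree phi(384) = 128. So Q(zeta_384) is a degree-128 Galois extension with Galois group (Z/384Z)^*. By CRT, (Z/384Z)^* ≅ (Z/128Z)^* × (Z/3Z)^*. Each prime-power unit group is (Z/128Z)^* ≅ Z/2Z × Z/32Z; (Z/3Z)^* ≅ Z/2Z. Hence Gal(Q(zeta_384)/Q) ≅ Z/2Z × Z/2Z × Z/32Z.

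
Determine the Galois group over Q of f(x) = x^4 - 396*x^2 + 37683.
Gal(K/Q) = V_4 (Klein four-group, Z/2Z × Z/2Z)

f factors as (x^2 - 237)(x^2 - 159), so the splitting field is K = Q(sqrt(237), sqrt(159)). The elements 237, 159, 37683 are all non-squares in Q, so sqrt(237) and sqrt(159) generate independent quadratic extensions. Thus [K:Q] = 4 and Gal(K/Q) is generated by the two order-2 automorphisms sqrt(237) ↦ -sqrt(237) and sqrt(159) ↦ -sqrt(159), giving V_4.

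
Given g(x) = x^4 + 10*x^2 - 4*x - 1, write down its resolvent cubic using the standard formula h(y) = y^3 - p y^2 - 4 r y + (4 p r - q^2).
h(y) = y^3 - 10*y^2 + 4*y - 56

Identify coefficients: p = 10, q = -4, r = -1.
Plug into h(y) = y^3 - p y^2 - 4 r y + (4 p r - q^2):
  h(y) = y^3 - (10) y^2 - 4*(-1) y + (4*(10)*(-1) - (-4)^2)
       = y^3 + (-10) y^2 + (4) y + (-56).
Simplifying: h(y) = y^3 - 10*y^2 + 4*y - 56.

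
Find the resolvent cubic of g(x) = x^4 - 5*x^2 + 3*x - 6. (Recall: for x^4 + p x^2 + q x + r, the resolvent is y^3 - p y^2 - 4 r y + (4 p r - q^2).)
h(y) = y^3 + 5*y^2 + 24*y + 111

Identify coefficients: p = -5, q = 3, r = -6.
Plug into h(y) = y^3 - p y^2 - 4 r y + (4 p r - q^2):
  h(y) = y^3 - (-5) y^2 - 4*(-6) y + (4*(-5)*(-6) - (3)^2)
       = y^3 + (5) y^2 + (24) y + (111).
Simplifying: h(y) = y^3 + 5*y^2 + 24*y + 111.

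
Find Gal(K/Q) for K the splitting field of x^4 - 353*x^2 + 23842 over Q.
Gal(K/Q) = V_4 (Klein four-group, Z/2Z × Z/2Z)

f factors as (x^2 - 91)(x^2 - 262), so the splitting field is K = Q(sqrt(91), sqrt(262)). The elements 91, 262, 23842 are all non-squares in Q, so sqrt(91) and sqrt(262) generate independent quadratic extensions. Thus [K:Q] = 4 and Gal(K/Q) is generated by the two order-2 automorphisms sqrt(91) ↦ -sqrt(91) and sqrt(262) ↦ -sqrt(262), giving V_4.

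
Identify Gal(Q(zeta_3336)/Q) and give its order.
|Gal(Q(zeta_3336)/Q)| = phi(3336) = 1104; group ≅ (Z/3336Z)^* ≅ Z/2Z × Z/2Z × Z/2Z × Z/138Z

The n-th cyclotomic polynomial Φ_3336(x) is the minimal polynomial of zeta_3336 over Q and has degree phi(3336) = 1104. So Q(zeta_3336) is a degree-1104 Galois extension with Galois group (Z/3336Z)^*. By CRT, (Z/3336Z)^* ≅ (Z/8Z)^* × (Z/3Z)^* × (Z/139Z)^*. Each prime-power unit group is (Z/8Z)^* ≅ Z/2Z × Z/2Z; (Z/3Z)^* ≅ Z/2Z; (Z/139Z)^* ≅ Z/138Z. Hence Gal(Q(zeta_3336)/Q) ≅ Z/2Z × Z/2Z × Z/2Z × Z/138Z.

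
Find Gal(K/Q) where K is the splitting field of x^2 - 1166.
Gal(K/Q) = Z/2Z (cyclic of order 2)

x^2 - 1166 is irreducible over Q since 1166 is not a rational square. The splitting field Q(sqrt(1166)) has degree 2 over Q, and its unique nontrivial automorphism is sqrt(1166) ↦ -sqrt(1166). Hence Gal(Q(sqrt(1166))/Q) = Z/2Z.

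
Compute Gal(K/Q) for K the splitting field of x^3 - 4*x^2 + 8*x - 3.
Gal(K/Q) = S_3 (symmetric group of order 6)

Compute the discriminant of x^3 + (-4)*x^2 + (8)*x + (-3): Δ = -307. Since Δ is not a rational square, the Galois group is not contained in A_3; it must be the full S_3 (irreducibility of the cubic rules out anything smaller).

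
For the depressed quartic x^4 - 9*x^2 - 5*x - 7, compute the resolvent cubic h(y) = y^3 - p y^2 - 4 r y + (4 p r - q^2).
h(y) = y^3 + 9*y^2 + 28*y + 227

Identify coefficients: p = -9, q = -5, r = -7.
Plug into h(y) = y^3 - p y^2 - 4 r y + (4 p r - q^2):
  h(y) = y^3 - (-9) y^2 - 4*(-7) y + (4*(-9)*(-7) - (-5)^2)
       = y^3 + (9) y^2 + (28) y + (227).
Simplifying: h(y) = y^3 + 9*y^2 + 28*y + 227.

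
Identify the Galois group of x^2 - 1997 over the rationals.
Gal(K/Q) = Z/2Z (cyclic of order 2)

x^2 - 1997 is irreducible over Q since 1997 is not a rational square. The splitting field Q(sqrt(1997)) has degree 2 over Q, and its unique nontrivial automorphism is sqrt(1997) ↦ -sqrt(1997). Hence Gal(Q(sqrt(1997))/Q) = Z/2Z.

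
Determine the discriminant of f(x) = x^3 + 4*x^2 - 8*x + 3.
Δ = 333

For x^3 + a x^2 + b x + c the discriminant is Δ = 18 a b c - 4 a^3 c + a^2 b^2 - 4 b^3 - 27 c^2.
Plug a = 4, b = -8, c = 3:
  18*(4)*(-8)*(3) - 4*(4)^3*(3) + (4)^2*(-8)^2 - 4*(-8)^3 - 27*(3)^2
  = -1728 + (-768) + 1024 + (2048) + (-243)
  = 333.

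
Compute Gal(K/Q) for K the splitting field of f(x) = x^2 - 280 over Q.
Gal(K/Q) = Z/2Z (cyclic of order 2)

x^2 - 280 is irreducible over Q since 280 is not a rational square. The splitting field Q(sqrt(280)) has degree 2 over Q, and its unique nontrivial automorphism is sqrt(280) ↦ -sqrt(280). Hence Gal(Q(sqrt(280))/Q) = Z/2Z.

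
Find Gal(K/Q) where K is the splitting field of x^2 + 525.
Gal(K/Q) = Z/2Z (cyclic of order 2)

x^2 + 525 is irreducible over Q since -525 is not a rational square. The splitting field Q(sqrt(-525)) has degree 2 over Q, and its unique nontrivial automorphism is sqrt(-525) ↦ -sqrt(-525). Hence Gal(Q(sqrt(-525))/Q) = Z/2Z.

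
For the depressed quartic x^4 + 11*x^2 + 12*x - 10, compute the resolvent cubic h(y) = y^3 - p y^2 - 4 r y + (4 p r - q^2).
h(y) = y^3 - 11*y^2 + 40*y - 584

Identify coefficients: p = 11, q = 12, r = -10.
Plug into h(y) = y^3 - p y^2 - 4 r y + (4 p r - q^2):
  h(y) = y^3 - (11) y^2 - 4*(-10) y + (4*(11)*(-10) - (12)^2)
       = y^3 + (-11) y^2 + (40) y + (-584).
Simplifying: h(y) = y^3 - 11*y^2 + 40*y - 584.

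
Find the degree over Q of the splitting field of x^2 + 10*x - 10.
[K:Q] = 2

The discriminant of x^2 + (10)*x + (-10) is b^2 - 4c = 100 - (-40) = 140. Since 140 is not a perfect square in Q, the polynomial is irreducible over Q. Its two roots generate a degree-2 extension, so [K:Q] = 2.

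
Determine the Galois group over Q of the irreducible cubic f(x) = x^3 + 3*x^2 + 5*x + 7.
Gal(K/Q) = S_3 (symmetric group of order 6)

Compute the discriminant of x^3 + (3)*x^2 + (5)*x + (7): Δ = -464. Since Δ is not a rational square, the Galois group is not contained in A_3; it must be the full S_3 (irreducibility of the cubic rules out anything smaller).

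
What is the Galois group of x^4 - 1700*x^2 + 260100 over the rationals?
Gal(K/Q) = Z/2Z (cyclic of order 2)

f factors as (x^2 - 1530)(x^2 - 170), so the splitting field is K = Q(sqrt(1530), sqrt(170)). The squarefree part of 1530 is 170 and the squarefree part of 170 is also 170, so sqrt(1530) and sqrt(170) are both rational multiples of sqrt(170). Hence Q(sqrt(1530)) = Q(sqrt(170)) = Q(sqrt(170)), and the splitting field collapses to a single degree-2 extension with Galois group Z/2Z.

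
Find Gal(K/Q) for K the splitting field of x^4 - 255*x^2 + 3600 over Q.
Gal(K/Q) = Z/2Z (cyclic of order 2)

f factors as (x^2 - 15)(x^2 - 240), so the splitting field is K = Q(sqrt(15), sqrt(240)). The squarefree part of 15 is 15 and the squarefree part of 240 is also 15, so sqrt(15) and sqrt(240) are both rational multiples of sqrt(15). Hence Q(sqrt(15)) = Q(sqrt(240)) = Q(sqrt(15)), and the splitting field collapses to a single degree-2 extension with Galois group Z/2Z.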